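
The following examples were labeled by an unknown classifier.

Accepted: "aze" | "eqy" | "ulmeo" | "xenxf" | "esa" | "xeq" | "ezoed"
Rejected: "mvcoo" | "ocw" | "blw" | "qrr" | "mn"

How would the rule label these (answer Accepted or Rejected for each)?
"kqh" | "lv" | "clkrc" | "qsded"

Rejected, Rejected, Rejected, Accepted

A rule that fits every label: contains 'e' — true of each 'Accepted' example, false of each 'Rejected' one.
"kqh" → no 'e' → Rejected.
"lv" → no 'e' → Rejected.
"clkrc" → no 'e' → Rejected.
"qsded" → has 'e' → Accepted.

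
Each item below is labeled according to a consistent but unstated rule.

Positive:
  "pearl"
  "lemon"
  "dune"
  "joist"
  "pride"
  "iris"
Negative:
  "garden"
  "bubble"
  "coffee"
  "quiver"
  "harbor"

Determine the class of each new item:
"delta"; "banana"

The simplest hypothesis consistent with all the labels is: length ≤ 5.

Positive, Negative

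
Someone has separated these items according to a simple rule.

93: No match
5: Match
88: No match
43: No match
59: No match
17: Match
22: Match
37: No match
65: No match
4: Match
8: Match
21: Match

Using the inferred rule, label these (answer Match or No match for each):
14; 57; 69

Match, No match, No match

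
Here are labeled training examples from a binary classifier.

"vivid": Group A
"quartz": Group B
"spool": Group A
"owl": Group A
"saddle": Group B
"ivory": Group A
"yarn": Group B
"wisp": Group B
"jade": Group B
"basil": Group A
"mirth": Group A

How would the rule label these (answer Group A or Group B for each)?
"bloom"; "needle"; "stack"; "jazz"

Group A, Group B, Group A, Group B

Every 'Group A' example satisfies: odd length. None of the 'Group B' examples do.
"bloom": length 5, meets the rule → Group A.
"needle": length 6, doesn't qualify → Group B.
"stack": length 5, meets the rule → Group A.
"jazz": length 4, doesn't qualify → Group B.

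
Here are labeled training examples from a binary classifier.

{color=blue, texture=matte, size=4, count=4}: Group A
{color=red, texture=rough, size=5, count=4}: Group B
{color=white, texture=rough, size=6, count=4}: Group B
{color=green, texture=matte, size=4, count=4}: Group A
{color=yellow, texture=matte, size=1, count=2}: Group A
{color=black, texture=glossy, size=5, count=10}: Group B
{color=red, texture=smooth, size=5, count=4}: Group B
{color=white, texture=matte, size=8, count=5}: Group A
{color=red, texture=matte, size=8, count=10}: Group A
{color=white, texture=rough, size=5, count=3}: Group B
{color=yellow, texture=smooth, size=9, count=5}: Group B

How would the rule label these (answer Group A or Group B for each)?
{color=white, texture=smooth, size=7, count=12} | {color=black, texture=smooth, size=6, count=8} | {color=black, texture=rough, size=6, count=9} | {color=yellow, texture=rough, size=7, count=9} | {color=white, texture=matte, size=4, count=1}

The rule appears to be: texture is matte.
{color=white, texture=smooth, size=7, count=12}: texture is smooth — fails the rule, so Group B.
{color=black, texture=smooth, size=6, count=8}: texture is smooth — fails the rule, so Group B.
{color=black, texture=rough, size=6, count=9}: texture is rough — fails the rule, so Group B.
{color=yellow, texture=rough, size=7, count=9}: texture is rough — fails the rule, so Group B.
{color=white, texture=matte, size=4, count=1}: texture is matte — qualifies, so Group A.

Group B, Group B, Group B, Group B, Group A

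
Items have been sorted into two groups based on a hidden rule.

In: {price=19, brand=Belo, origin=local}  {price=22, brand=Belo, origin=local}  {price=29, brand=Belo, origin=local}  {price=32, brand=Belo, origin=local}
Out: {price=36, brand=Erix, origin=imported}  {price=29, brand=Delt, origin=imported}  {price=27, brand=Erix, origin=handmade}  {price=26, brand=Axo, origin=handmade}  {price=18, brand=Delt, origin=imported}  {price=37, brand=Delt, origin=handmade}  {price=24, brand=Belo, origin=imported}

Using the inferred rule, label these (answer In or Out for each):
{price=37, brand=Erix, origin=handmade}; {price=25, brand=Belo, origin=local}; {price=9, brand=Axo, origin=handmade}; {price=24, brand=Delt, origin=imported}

Out, In, Out, Out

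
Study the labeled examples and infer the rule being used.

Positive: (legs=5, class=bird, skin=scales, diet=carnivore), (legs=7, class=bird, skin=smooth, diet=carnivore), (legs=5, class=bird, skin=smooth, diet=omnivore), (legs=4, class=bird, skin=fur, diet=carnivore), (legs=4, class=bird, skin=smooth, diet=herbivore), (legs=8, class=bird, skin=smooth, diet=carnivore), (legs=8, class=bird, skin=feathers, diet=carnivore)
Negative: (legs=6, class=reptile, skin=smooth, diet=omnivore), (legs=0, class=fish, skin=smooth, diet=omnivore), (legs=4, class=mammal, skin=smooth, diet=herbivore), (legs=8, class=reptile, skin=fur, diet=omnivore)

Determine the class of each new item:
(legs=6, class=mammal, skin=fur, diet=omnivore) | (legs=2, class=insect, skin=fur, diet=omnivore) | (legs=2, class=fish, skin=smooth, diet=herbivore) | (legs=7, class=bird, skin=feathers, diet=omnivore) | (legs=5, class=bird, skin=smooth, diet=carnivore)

All 'Positive' examples share one property — class is bird — and every 'Negative' example lacks it.
(legs=6, class=mammal, skin=fur, diet=omnivore) → class is mammal → Negative.
(legs=2, class=insect, skin=fur, diet=omnivore) → class is insect → Negative.
(legs=2, class=fish, skin=smooth, diet=herbivore) → class is fish → Negative.
(legs=7, class=bird, skin=feathers, diet=omnivore) → class is bird → Positive.
(legs=5, class=bird, skin=smooth, diet=carnivore) → class is bird → Positive.

Negative, Negative, Negative, Positive, Positive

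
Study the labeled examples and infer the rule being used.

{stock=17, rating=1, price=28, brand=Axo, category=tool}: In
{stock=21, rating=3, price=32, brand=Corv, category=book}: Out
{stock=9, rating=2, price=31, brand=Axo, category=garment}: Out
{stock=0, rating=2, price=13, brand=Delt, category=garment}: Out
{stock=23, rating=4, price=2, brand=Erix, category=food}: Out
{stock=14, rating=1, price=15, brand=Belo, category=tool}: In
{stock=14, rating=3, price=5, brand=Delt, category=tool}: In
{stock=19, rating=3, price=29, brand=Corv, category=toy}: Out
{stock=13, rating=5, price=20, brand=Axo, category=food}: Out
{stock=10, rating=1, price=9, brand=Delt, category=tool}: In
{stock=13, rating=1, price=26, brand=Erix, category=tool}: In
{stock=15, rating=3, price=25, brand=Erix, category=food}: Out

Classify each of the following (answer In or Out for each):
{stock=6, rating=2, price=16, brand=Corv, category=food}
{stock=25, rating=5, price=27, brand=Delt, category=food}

Out, Out

The simplest hypothesis consistent with all the labels is: category is tool.
{stock=6, rating=2, price=16, brand=Corv, category=food}: Out (category is food).
{stock=25, rating=5, price=27, brand=Delt, category=food}: Out (category is food).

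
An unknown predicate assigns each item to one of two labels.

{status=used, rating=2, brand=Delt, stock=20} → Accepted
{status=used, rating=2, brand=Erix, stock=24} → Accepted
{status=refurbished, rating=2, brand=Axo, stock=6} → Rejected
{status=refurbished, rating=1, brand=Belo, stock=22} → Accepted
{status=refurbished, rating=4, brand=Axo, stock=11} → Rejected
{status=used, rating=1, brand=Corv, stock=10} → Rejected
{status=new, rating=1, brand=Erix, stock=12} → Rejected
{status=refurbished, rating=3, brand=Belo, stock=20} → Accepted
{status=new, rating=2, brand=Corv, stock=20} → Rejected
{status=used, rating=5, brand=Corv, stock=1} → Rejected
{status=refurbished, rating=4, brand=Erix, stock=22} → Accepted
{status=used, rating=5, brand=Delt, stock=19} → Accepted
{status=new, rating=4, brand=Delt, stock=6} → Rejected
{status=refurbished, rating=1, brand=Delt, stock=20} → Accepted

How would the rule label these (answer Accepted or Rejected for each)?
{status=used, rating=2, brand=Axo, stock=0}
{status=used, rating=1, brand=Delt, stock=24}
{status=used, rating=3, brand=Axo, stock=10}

The distinguishing property — brand is not Corv AND stock ≥ 19 — holds for all the 'Accepted' cases and none of the 'Rejected' cases.
{status=used, rating=2, brand=Axo, stock=0}: brand is Axo, stock = 0, lacks this property → Rejected. {status=used, rating=1, brand=Delt, stock=24}: brand is Delt, stock = 24, qualifies → Accepted. {status=used, rating=3, brand=Axo, stock=10}: brand is Axo, stock = 10, lacks this property → Rejected.

Rejected, Accepted, Rejected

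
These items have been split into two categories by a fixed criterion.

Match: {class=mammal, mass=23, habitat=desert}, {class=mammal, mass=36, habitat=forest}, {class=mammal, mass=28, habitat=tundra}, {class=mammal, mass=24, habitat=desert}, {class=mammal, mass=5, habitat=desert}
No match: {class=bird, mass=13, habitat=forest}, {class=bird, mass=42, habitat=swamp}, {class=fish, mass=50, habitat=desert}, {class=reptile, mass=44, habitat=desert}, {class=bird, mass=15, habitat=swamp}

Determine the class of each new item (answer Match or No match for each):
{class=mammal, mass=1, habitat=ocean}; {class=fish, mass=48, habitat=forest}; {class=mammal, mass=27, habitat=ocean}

Match, No match, Match

Checking candidate rules against both groups, what survives is: class is mammal.
{class=mammal, mass=1, habitat=ocean} → class is mammal → Match.
{class=fish, mass=48, habitat=forest} → class is fish → No match.
{class=mammal, mass=27, habitat=ocean} → class is mammal → Match.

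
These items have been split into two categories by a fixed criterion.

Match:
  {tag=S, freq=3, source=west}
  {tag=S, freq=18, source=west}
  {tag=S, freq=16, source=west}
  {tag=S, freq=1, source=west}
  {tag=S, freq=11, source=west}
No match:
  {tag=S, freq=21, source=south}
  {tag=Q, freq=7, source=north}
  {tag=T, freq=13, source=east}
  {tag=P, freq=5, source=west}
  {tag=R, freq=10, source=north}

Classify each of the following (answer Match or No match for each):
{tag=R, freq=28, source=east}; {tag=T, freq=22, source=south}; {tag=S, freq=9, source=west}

No match, No match, Match

The common property of the 'Match' items is: tag is S AND source is west. No 'No match' item has it.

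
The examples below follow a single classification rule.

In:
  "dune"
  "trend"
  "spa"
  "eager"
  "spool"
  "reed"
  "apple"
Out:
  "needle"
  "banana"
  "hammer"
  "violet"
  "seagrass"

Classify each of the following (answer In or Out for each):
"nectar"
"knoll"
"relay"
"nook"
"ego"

Out, In, In, In, In

The common property of the 'In' items is: length ≤ 5. No 'Out' item has it.
"nectar": Out (length 6). "knoll": In (length 5). "relay": In (length 5). "nook": In (length 4). "ego": In (length 3).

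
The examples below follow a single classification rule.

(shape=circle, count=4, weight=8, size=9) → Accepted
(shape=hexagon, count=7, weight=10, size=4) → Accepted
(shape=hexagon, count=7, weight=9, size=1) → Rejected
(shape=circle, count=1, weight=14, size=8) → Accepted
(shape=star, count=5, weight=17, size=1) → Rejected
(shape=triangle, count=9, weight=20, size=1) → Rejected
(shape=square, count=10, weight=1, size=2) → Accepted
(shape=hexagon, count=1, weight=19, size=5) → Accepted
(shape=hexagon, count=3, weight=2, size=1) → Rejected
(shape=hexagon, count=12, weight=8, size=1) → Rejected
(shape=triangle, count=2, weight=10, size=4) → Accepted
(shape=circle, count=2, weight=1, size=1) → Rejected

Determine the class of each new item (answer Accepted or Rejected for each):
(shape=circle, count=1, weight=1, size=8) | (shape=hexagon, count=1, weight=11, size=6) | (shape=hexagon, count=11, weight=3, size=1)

Accepted, Accepted, Rejected

The simplest hypothesis consistent with all the labels is: size ≥ 2.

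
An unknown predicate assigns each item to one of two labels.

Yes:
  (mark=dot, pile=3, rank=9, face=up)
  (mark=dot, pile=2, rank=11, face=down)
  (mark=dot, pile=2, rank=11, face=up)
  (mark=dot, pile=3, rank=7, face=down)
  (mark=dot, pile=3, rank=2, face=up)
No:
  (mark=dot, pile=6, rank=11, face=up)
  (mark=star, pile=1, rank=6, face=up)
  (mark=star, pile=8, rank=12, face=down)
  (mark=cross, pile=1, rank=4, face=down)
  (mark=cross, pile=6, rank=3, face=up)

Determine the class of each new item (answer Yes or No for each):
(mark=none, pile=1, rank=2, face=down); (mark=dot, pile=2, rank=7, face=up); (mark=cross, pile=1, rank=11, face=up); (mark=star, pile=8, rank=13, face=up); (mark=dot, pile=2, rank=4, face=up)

No, Yes, No, No, Yes

Rule: mark is dot AND pile ≤ 3. This holds for each 'Yes' example and fails for each 'No' one.
(mark=none, pile=1, rank=2, face=down): mark is none, pile = 1, fails this test → No.
(mark=dot, pile=2, rank=7, face=up): mark is dot, pile = 2, satisfies this → Yes.
(mark=cross, pile=1, rank=11, face=up): mark is cross, pile = 1, fails this test → No.
(mark=star, pile=8, rank=13, face=up): mark is star, pile = 8, fails this test → No.
(mark=dot, pile=2, rank=4, face=up): mark is dot, pile = 2, satisfies this → Yes.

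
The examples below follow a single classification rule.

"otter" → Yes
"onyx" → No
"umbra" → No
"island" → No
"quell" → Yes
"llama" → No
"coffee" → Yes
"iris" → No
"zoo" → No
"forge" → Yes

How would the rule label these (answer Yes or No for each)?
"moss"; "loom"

No, No

Looking at the examples, the only property every 'Yes' case has and every 'No' case lacks is: contains 'e'.
"moss": no 'e', doesn't match → No. "loom": no 'e', doesn't match → No.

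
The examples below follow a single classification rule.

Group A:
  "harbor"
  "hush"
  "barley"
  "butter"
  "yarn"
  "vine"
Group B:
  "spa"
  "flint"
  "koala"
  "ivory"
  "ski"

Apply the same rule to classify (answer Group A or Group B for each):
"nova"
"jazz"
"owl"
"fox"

Checking candidate rules against both groups, what survives is: even length.
"nova" → length 4 → Group A.
"jazz" → length 4 → Group A.
"owl" → length 3 → Group B.
"fox" → length 3 → Group B.

Group A, Group A, Group B, Group B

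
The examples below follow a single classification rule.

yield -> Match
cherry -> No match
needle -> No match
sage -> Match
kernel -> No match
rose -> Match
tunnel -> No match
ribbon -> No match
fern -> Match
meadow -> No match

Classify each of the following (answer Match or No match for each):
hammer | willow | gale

The classifier is using: length ≤ 5.
hammer: length 6, does not satisfy this → No match.
willow: length 6, does not satisfy this → No match.
gale: length 4, qualifies → Match.

No match, No match, Match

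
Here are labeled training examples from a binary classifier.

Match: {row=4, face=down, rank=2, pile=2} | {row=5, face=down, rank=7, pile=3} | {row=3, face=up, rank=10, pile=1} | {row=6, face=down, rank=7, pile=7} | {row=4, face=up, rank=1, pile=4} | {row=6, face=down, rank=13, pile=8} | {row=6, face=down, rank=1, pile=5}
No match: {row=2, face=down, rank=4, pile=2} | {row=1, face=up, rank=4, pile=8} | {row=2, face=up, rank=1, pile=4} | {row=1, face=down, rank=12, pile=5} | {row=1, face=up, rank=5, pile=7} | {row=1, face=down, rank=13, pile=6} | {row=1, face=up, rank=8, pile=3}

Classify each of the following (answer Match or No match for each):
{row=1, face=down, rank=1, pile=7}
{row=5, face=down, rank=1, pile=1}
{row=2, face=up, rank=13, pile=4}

The classifier is using: row ≥ 3.

No match, Match, No match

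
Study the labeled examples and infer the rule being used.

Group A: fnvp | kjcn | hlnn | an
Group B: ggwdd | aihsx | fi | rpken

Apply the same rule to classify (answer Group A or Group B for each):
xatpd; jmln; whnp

The common property of the 'Group A' items is: even length AND contains 'n'. No 'Group B' item has it.

Group B, Group A, Group A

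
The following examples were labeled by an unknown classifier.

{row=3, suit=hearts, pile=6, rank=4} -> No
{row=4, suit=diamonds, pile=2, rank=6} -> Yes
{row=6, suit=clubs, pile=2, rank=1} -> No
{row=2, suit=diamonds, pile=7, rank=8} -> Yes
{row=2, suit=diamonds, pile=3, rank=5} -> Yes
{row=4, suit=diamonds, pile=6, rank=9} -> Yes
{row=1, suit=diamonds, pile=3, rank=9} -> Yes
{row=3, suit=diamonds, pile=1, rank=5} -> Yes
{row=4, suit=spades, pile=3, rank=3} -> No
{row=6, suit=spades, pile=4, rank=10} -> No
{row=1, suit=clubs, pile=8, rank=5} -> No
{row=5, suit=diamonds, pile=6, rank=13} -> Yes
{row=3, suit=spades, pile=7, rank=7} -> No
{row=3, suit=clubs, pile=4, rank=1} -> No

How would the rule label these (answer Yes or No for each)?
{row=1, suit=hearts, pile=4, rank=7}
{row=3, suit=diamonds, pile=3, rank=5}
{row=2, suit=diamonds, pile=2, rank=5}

No, Yes, Yes

The pattern is that an item is 'Yes' exactly when: suit is diamonds.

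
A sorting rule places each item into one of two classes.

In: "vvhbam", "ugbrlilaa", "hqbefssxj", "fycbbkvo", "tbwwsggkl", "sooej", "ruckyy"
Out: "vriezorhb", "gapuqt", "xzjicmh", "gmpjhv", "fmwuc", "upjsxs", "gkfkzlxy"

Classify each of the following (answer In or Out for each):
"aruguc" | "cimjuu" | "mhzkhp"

Out, In, Out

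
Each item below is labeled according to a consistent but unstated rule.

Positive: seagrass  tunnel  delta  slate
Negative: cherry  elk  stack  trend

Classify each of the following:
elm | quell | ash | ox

Negative, Positive, Negative, Negative

One predicate separates the groups cleanly: has ≥ 2 vowels.
elm: Negative (1 vowel). quell: Positive (2 vowels). ash: Negative (1 vowel). ox: Negative (1 vowel).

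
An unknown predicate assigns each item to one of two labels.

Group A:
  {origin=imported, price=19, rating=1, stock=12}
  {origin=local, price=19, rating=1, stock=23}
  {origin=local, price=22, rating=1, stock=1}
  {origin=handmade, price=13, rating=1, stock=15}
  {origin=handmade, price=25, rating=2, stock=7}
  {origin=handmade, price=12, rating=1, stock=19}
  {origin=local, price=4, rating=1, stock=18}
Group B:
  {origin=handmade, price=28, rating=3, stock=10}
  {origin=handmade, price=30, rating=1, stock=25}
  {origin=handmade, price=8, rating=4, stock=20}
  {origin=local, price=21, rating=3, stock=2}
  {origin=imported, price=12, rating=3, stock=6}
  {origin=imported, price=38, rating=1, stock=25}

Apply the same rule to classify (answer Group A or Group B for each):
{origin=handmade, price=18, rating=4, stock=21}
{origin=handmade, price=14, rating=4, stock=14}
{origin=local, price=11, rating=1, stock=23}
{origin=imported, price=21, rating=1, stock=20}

One predicate separates the groups cleanly: price ≤ 25 AND rating ≤ 2.
{origin=handmade, price=18, rating=4, stock=21} → price = 18, rating = 4 → Group B.
{origin=handmade, price=14, rating=4, stock=14} → price = 14, rating = 4 → Group B.
{origin=local, price=11, rating=1, stock=23} → price = 11, rating = 1 → Group A.
{origin=imported, price=21, rating=1, stock=20} → price = 21, rating = 1 → Group A.

Group B, Group B, Group A, Group A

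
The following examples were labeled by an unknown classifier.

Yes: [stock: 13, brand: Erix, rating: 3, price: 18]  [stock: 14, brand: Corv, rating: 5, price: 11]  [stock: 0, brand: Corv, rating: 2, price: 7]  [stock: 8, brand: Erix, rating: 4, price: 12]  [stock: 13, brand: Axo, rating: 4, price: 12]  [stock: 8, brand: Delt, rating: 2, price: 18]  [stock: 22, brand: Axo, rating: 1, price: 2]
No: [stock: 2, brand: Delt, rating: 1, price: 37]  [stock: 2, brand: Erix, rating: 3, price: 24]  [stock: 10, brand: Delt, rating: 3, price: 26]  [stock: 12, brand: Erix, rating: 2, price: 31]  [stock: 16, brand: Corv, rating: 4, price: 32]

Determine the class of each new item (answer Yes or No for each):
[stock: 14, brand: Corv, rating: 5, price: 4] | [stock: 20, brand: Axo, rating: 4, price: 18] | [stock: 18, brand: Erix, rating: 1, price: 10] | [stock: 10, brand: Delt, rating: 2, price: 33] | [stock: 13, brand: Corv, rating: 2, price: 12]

'Yes' ⟺ price ≤ 18.

Yes, Yes, Yes, No, Yes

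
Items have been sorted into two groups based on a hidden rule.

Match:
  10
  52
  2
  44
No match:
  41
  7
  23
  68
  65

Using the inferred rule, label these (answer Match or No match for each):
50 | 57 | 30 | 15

Match, No match, Match, No match

The pattern is that an item is 'Match' exactly when: even AND at most 52.
50: 50 is even, 50 ≤ 52 — checks out, so Match. 57: 57 is odd, 57 > 52 — doesn't qualify, so No match. 30: 30 is even, 30 ≤ 52 — checks out, so Match. 15: 15 is odd, 15 ≤ 52 — doesn't qualify, so No match.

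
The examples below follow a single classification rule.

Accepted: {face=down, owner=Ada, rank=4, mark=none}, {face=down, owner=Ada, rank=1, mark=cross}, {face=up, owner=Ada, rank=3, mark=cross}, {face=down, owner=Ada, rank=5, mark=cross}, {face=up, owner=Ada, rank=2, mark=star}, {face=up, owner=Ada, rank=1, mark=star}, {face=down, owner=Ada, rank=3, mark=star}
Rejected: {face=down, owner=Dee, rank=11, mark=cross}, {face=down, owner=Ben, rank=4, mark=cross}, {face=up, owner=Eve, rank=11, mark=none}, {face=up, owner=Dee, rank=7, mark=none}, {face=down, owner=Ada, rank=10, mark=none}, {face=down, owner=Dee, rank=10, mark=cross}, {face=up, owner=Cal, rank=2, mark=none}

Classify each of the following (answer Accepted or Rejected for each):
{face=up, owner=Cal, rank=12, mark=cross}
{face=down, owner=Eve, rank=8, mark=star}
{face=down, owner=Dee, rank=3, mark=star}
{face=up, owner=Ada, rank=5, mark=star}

Rejected, Rejected, Rejected, Accepted

The common property of the 'Accepted' items is: owner is Ada AND rank ≤ 5. No 'Rejected' item has it.
Rejected: {face=up, owner=Cal, rank=12, mark=cross}, since owner is Cal, rank = 12. Rejected: {face=down, owner=Eve, rank=8, mark=star}, since owner is Eve, rank = 8. Rejected: {face=down, owner=Dee, rank=3, mark=star}, since owner is Dee, rank = 3. Accepted: {face=up, owner=Ada, rank=5, mark=star}, since owner is Ada, rank = 5.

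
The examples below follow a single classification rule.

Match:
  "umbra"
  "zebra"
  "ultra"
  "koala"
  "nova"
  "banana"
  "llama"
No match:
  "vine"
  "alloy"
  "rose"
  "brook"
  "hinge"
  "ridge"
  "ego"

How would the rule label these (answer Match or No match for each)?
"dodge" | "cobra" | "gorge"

Every 'Match' example satisfies: ends with 'a'. None of the 'No match' examples do.
No match: "dodge", since ends with 'e'. Match: "cobra", since ends with 'a'. No match: "gorge", since ends with 'e'.

No match, Match, No match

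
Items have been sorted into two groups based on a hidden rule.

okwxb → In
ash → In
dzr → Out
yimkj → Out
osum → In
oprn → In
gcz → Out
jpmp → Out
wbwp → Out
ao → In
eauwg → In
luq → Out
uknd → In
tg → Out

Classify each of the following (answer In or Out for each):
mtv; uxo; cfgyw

Out, In, Out

The common property of the 'In' items is: starts with a vowel. No 'Out' item has it.
mtv: starts with 'm' — does not fit, so Out.
uxo: starts with 'u' — qualifies, so In.
cfgyw: starts with 'c' — does not fit, so Out.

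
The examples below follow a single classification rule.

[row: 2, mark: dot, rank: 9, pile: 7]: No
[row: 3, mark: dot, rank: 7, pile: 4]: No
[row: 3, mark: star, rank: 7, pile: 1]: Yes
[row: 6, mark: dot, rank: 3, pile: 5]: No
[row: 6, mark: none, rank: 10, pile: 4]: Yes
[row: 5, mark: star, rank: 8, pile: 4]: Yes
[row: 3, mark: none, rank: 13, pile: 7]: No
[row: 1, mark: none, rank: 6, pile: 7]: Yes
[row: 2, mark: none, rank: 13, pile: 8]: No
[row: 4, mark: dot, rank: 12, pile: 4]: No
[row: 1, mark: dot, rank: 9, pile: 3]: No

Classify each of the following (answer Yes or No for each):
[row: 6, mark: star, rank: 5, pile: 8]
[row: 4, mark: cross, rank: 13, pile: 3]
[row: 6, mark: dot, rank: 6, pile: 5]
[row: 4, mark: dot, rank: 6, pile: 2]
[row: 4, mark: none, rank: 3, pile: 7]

A rule that fits every label: mark is not dot AND rank ≤ 10 — true of each 'Yes' example, false of each 'No' one.

Yes, No, No, No, Yes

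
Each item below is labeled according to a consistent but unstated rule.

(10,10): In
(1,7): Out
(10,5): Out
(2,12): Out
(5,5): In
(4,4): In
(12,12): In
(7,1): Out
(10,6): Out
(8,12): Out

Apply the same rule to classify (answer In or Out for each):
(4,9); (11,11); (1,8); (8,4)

Out, In, Out, Out

The pattern is that an item is 'In' exactly when: first = second.
(4,9) → 4 < 9 → Out.
(11,11) → 11 = 11 → In.
(1,8) → 1 < 8 → Out.
(8,4) → 8 > 4 → Out.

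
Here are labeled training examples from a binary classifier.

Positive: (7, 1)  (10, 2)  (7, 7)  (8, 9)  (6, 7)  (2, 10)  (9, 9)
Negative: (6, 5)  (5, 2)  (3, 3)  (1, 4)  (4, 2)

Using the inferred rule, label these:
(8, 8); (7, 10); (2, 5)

Positive, Positive, Negative

The rule appears to be: max ≥ 7.
(8, 8): max 8 — qualifies, so Positive. (7, 10): max 10 — qualifies, so Positive. (2, 5): max 5 — doesn't qualify, so Negative.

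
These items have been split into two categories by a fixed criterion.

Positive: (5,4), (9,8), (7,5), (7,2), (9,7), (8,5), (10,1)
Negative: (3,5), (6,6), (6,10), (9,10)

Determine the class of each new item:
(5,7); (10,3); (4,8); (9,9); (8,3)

Negative, Positive, Negative, Negative, Positive

Every 'Positive' example satisfies: first > second. None of the 'Negative' examples do.
(5,7) — 5 < 7, hence Negative.
(10,3) — 10 > 3, hence Positive.
(4,8) — 4 < 8, hence Negative.
(9,9) — 9 = 9, hence Negative.
(8,3) — 8 > 3, hence Positive.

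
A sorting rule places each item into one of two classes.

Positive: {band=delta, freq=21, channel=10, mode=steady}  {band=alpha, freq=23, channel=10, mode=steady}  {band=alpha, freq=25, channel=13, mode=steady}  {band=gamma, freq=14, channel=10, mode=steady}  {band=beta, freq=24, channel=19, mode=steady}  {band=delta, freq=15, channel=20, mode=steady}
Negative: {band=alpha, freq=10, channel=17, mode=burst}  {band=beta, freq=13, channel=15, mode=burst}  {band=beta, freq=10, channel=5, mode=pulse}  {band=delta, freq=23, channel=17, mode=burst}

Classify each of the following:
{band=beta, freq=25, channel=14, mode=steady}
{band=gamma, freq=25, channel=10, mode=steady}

Positive, Positive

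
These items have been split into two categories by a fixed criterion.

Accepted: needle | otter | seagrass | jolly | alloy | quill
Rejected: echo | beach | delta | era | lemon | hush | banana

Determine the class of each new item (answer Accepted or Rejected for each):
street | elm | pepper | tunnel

Comparing the two groups points to one rule — has a double letter.
street: Accepted ('ee' doubled).
elm: Rejected (no doubled letter).
pepper: Accepted ('pp' doubled).
tunnel: Accepted ('nn' doubled).

Accepted, Rejected, Accepted, Accepted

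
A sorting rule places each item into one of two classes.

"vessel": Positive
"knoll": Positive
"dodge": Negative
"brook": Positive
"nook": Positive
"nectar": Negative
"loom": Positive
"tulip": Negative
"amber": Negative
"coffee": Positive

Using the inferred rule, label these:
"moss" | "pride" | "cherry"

Positive, Negative, Positive

The rule appears to be: has a double letter.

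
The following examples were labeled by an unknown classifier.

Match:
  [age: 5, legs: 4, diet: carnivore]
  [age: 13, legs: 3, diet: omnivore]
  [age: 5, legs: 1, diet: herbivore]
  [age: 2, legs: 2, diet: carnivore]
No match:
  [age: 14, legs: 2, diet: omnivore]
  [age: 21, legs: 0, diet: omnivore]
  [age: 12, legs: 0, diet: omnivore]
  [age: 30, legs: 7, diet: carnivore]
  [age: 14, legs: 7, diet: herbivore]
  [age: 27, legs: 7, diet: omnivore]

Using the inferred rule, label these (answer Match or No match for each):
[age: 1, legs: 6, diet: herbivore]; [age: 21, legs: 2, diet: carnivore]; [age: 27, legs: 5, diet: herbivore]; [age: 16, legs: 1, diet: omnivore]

Match, No match, No match, No match

One predicate separates the groups cleanly: age ≤ 13 AND legs ≥ 1.
[age: 1, legs: 6, diet: herbivore] → age = 1, legs = 6 → Match.
[age: 21, legs: 2, diet: carnivore] → age = 21, legs = 2 → No match.
[age: 27, legs: 5, diet: herbivore] → age = 27, legs = 5 → No match.
[age: 16, legs: 1, diet: omnivore] → age = 16, legs = 1 → No match.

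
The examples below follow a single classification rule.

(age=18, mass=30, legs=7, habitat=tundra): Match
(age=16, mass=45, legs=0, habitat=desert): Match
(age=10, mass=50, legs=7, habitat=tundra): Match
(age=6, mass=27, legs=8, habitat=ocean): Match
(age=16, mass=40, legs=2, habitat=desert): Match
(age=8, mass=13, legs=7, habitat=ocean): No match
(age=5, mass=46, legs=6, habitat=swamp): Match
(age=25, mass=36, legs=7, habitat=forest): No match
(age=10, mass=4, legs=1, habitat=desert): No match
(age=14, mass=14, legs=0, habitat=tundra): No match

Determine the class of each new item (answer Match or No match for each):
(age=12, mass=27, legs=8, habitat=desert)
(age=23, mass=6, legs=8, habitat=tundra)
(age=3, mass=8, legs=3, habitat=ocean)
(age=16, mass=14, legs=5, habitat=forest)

All 'Match' examples share one property — age ≤ 18 AND mass ≥ 27 — and every 'No match' example lacks it.

Match, No match, No match, No match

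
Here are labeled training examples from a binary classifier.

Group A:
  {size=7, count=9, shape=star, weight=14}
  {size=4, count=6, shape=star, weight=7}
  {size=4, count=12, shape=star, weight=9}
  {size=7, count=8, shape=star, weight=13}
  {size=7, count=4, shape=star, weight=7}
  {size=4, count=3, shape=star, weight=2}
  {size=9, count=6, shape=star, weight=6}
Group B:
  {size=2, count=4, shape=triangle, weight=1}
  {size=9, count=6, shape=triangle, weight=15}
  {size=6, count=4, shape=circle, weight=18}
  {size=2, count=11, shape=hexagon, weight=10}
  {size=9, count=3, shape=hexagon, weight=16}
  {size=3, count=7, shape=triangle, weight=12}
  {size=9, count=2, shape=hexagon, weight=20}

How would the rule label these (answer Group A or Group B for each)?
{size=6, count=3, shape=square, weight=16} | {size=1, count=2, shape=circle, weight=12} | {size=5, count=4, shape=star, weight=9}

Group B, Group B, Group A

A rule that fits every label: shape is star — true of each 'Group A' example, false of each 'Group B' one.
{size=6, count=3, shape=square, weight=16}: Group B (shape is square). {size=1, count=2, shape=circle, weight=12}: Group B (shape is circle). {size=5, count=4, shape=star, weight=9}: Group A (shape is star).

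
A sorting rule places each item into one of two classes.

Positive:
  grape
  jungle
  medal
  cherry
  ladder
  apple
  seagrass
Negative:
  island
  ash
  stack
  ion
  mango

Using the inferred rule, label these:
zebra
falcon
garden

Positive, Negative, Positive

Looking at the examples, the only property every 'Positive' case has and every 'Negative' case lacks is: contains 'e'.
zebra: has 'e', passes → Positive. falcon: no 'e', does not satisfy this → Negative. garden: has 'e', passes → Positive.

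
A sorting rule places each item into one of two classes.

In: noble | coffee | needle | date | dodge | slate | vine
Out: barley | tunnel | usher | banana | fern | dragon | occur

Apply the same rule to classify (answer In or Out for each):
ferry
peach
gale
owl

Out, Out, In, Out

Every 'In' example satisfies: ends with 'e'. None of the 'Out' examples do.
ferry: ends with 'y' — doesn't qualify, so Out. peach: ends with 'h' — doesn't qualify, so Out. gale: ends with 'e' — fits, so In. owl: ends with 'l' — doesn't qualify, so Out.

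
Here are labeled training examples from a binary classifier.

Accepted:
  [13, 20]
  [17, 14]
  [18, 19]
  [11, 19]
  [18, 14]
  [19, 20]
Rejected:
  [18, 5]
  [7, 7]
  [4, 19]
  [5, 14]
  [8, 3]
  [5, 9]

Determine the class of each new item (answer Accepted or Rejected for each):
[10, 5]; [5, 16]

The distinguishing property — sum ≥ 30 — holds for all the 'Accepted' cases and none of the 'Rejected' cases.
[10, 5] — 10+5 = 15, hence Rejected. [5, 16] — 5+16 = 21, hence Rejected.

Rejected, Rejected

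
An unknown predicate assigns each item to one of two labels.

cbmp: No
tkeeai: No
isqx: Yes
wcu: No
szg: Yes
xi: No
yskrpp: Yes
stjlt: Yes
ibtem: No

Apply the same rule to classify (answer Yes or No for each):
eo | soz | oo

Rule: contains 's'. This holds for each 'Yes' example and fails for each 'No' one.

No, Yes, No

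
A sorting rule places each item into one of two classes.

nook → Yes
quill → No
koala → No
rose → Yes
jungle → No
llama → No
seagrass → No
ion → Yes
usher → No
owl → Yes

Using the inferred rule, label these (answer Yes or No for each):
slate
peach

No, No

All 'Yes' examples share one property — length ≤ 4 — and every 'No' example lacks it.
slate: No (length 5).
peach: No (length 5).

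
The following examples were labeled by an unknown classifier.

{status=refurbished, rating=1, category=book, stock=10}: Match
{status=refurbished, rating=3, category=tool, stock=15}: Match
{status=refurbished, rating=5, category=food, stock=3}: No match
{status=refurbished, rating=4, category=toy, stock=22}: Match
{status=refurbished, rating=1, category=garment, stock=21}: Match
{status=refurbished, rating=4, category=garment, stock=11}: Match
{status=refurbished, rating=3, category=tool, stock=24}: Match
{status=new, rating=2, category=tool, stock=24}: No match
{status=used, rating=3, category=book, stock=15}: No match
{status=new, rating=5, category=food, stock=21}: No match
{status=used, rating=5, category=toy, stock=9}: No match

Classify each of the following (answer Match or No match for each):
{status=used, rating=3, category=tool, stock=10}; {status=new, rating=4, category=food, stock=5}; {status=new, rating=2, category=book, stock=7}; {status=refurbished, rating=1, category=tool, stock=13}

No match, No match, No match, Match

The pattern is that an item is 'Match' exactly when: status is refurbished AND stock ≥ 9.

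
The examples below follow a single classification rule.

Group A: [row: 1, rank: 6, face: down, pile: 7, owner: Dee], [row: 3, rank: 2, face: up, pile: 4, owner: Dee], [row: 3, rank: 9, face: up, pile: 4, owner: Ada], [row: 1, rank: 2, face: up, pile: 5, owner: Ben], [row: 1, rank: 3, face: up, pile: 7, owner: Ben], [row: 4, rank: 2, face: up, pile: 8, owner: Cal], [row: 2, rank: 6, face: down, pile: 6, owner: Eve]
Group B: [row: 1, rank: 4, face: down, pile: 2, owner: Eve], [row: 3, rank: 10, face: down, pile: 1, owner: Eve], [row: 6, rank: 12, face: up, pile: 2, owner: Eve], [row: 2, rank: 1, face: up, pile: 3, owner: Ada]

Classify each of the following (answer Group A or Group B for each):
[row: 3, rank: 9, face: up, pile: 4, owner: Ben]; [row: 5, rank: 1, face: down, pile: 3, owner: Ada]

Group A, Group B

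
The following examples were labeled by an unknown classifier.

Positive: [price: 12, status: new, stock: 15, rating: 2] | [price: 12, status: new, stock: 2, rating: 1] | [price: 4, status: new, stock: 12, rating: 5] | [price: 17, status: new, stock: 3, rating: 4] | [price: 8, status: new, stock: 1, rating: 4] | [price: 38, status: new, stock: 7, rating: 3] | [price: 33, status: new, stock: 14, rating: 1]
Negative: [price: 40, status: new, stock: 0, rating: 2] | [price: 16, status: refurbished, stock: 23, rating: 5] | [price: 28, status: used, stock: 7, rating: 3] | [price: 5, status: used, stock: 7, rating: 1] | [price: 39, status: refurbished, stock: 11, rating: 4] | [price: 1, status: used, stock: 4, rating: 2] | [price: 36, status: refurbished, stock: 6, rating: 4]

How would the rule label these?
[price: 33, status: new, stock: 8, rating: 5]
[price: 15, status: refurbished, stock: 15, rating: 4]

The distinguishing property — status is new AND stock ≥ 1 — holds for all the 'Positive' cases and none of the 'Negative' cases.

Positive, Negative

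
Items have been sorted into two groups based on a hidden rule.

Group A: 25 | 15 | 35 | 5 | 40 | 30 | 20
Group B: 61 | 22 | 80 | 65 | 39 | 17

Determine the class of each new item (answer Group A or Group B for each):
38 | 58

Group B, Group B

'Group A' ⟺ multiple of 5 AND at most 40.
38 — 38 = 5·7 + 3, 38 ≤ 40, hence Group B. 58 — 58 = 5·11 + 3, 58 > 40, hence Group B.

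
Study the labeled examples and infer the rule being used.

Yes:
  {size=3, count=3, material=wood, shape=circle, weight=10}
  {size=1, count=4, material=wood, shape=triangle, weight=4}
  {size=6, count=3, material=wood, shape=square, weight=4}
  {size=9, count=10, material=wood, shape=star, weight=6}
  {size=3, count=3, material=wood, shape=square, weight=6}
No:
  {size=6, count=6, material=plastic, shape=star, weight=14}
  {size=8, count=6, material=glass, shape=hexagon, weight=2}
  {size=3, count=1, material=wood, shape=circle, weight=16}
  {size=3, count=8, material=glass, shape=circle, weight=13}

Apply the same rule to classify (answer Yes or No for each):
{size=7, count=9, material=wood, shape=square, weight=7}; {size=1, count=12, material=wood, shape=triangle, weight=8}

Yes, Yes

The distinguishing property — material is wood AND count ≥ 3 — holds for all the 'Yes' cases and none of the 'No' cases.
{size=7, count=9, material=wood, shape=square, weight=7} — material is wood, count = 9, hence Yes.
{size=1, count=12, material=wood, shape=triangle, weight=8} — material is wood, count = 12, hence Yes.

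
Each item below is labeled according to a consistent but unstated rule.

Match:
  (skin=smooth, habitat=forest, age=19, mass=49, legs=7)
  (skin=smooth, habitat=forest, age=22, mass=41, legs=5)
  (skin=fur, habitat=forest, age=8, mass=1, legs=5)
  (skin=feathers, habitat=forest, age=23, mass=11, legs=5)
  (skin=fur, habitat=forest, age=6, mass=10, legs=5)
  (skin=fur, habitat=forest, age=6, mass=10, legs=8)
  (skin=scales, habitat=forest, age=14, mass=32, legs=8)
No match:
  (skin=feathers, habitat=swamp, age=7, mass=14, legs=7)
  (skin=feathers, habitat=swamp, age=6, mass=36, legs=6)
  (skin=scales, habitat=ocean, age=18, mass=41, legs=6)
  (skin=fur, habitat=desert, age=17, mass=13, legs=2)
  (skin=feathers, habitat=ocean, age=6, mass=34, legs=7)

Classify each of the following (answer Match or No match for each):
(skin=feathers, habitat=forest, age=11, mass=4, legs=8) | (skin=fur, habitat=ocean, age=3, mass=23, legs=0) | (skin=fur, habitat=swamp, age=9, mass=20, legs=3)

Comparing the two groups points to one rule — habitat is forest.
Match: (skin=feathers, habitat=forest, age=11, mass=4, legs=8), since habitat is forest. No match: (skin=fur, habitat=ocean, age=3, mass=23, legs=0), since habitat is ocean. No match: (skin=fur, habitat=swamp, age=9, mass=20, legs=3), since habitat is swamp.

Match, No match, No match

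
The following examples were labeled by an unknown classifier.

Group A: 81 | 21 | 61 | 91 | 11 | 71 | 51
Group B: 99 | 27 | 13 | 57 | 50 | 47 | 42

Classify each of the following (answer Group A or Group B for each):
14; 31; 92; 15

One predicate separates the groups cleanly: ends in digit 1.
Group B: 14, since last digit 4. Group A: 31, since last digit 1. Group B: 92, since last digit 2. Group B: 15, since last digit 5.

Group B, Group A, Group B, Group B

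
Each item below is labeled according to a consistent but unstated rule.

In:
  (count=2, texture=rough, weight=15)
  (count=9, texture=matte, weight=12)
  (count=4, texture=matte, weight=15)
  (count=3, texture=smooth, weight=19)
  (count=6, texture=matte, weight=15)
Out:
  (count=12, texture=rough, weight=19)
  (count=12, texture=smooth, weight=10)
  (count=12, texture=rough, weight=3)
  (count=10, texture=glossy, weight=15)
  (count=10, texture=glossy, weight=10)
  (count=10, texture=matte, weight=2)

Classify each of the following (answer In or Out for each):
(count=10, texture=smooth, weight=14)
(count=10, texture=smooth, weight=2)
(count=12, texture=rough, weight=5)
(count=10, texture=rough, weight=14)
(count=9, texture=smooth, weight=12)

Out, Out, Out, Out, In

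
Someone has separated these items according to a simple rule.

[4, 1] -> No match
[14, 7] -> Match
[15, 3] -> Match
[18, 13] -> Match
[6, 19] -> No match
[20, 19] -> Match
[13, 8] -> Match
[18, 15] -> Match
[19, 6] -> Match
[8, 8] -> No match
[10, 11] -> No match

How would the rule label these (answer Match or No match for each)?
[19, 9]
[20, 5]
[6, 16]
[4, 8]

Rule: first ≥ 11. This holds for each 'Match' example and fails for each 'No match' one.
Match: [19, 9], since first 19.
Match: [20, 5], since first 20.
No match: [6, 16], since first 6.
No match: [4, 8], since first 4.

Match, Match, No match, No match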